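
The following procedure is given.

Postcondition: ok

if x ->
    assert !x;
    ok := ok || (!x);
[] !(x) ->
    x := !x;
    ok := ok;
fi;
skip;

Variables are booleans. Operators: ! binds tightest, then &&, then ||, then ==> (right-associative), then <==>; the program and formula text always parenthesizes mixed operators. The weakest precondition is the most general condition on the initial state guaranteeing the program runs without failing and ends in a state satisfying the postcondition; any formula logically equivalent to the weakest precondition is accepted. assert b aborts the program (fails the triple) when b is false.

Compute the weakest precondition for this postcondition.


Working backward. After the program, ok must hold.
Before skip: ok
Then branch requires (!x) && (ok || (!x)); else branch requires ok.
Before the if: (x ==> ((!x) && (ok || (!x)))) && ((!x) ==> ok)
Answer: WP = (x ==> ((!x) && (ok || (!x)))) && ((!x) ==> ok)


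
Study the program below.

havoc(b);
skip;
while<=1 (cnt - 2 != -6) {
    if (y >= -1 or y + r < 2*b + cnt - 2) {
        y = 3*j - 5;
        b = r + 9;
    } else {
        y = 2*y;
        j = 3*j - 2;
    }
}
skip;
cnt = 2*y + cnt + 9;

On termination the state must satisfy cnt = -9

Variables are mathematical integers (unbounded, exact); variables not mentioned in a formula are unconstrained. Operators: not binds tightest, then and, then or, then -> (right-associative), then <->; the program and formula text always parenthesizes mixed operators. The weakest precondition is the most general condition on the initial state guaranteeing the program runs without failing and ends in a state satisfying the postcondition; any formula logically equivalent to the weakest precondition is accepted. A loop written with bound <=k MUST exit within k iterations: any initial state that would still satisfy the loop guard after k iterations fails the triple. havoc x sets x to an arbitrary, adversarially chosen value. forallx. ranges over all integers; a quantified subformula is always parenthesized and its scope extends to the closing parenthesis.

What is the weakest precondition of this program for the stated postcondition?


Working backward. After the program, cnt = -9 must hold.
Before cnt := 2*y + cnt + 9: cnt + 2*y = -18
Before skip: cnt + 2*y = -18
Before the loop (bound <=1), unroll the exhaustion recursion (WP_0 = exit-now case; WP_j = one more guarded iteration, up to j = 1):
  WP_0: (not (cnt != -4)) and cnt + 2*y = -18
  WP_1: (cnt != -4 -> (((y >= -1 or r + y < 2*b + cnt - 2) -> ((not (cnt != -4)) and cnt + 6*j = -8)) and ((not (y >= -1 or r + y < 2*b + cnt - 2)) -> ((not (cnt != -4)) and cnt + 4*y = -18)))) and ((not (cnt != -4)) -> cnt + 2*y = -18)
So before the loop: (cnt != -4 -> (((y >= -1 or r + y < 2*b + cnt - 2) -> ((not (cnt != -4)) and cnt + 6*j = -8)) and ((not (y >= -1 or r + y < 2*b + cnt - 2)) -> ((not (cnt != -4)) and cnt + 4*y = -18)))) and ((not (cnt != -4)) -> cnt + 2*y = -18)
Before skip: (cnt != -4 -> (((y >= -1 or r + y < 2*b + cnt - 2) -> ((not (cnt != -4)) and cnt + 6*j = -8)) and ((not (y >= -1 or r + y < 2*b + cnt - 2)) -> ((not (cnt != -4)) and cnt + 4*y = -18)))) and ((not (cnt != -4)) -> cnt + 2*y = -18)
Before havoc b: forall b_1. ((cnt != -4 -> (((y >= -1 or r + y < 2*b_1 + cnt - 2) -> ((not (cnt != -4)) and cnt + 6*j = -8)) and ((not (y >= -1 or r + y < 2*b_1 + cnt - 2)) -> ((not (cnt != -4)) and cnt + 4*y = -18)))) and ((not (cnt != -4)) -> cnt + 2*y = -18))
Answer: WP = forall b_1. ((cnt != -4 -> (((y >= -1 or r + y < 2*b_1 + cnt - 2) -> ((not (cnt != -4)) and cnt + 6*j = -8)) and ((not (y >= -1 or r + y < 2*b_1 + cnt - 2)) -> ((not (cnt != -4)) and cnt + 4*y = -18)))) and ((not (cnt != -4)) -> cnt + 2*y = -18))


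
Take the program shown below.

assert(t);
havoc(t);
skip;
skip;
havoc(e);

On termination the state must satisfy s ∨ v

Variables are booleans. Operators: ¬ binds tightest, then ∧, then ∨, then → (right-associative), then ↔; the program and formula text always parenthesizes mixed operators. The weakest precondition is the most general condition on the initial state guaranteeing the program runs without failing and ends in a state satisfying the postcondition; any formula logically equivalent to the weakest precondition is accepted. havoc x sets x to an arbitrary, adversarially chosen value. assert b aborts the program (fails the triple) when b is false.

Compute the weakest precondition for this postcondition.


Working backward. After the program, s ∨ v must hold.
Before havoc e: s ∨ v
Before skip: s ∨ v
Before skip: s ∨ v
Before havoc t: s ∨ v
Before assert t: t ∧ (s ∨ v)
Answer: WP = t ∧ (s ∨ v)


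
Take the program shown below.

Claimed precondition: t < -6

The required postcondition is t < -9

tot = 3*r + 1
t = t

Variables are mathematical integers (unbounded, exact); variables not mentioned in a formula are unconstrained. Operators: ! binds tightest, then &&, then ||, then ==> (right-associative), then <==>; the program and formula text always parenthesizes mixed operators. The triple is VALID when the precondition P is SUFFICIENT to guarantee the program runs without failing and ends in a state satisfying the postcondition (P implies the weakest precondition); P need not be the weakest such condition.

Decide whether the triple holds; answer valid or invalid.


Working backward. After the program, t < -9 must hold.
Before t := t: t < -9
Before tot := 3*r + 1: t < -9
The weakest precondition is t < -9.
Check whether t < -6 implies it.
Countermodel: at the initial state t = -9, the precondition holds but the weakest precondition fails.
Answer: invalid


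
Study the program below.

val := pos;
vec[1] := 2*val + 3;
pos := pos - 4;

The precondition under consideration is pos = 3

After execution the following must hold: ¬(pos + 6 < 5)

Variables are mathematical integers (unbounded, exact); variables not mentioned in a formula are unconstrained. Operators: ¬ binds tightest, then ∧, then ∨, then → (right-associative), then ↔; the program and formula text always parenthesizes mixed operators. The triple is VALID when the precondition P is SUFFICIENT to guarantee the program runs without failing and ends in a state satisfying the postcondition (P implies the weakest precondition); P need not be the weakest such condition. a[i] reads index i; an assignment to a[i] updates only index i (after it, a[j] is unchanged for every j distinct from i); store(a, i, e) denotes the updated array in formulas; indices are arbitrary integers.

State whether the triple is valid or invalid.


Working backward. After the program, the postcondition ¬(pos + 6 < 5) must hold; in canonical form it is ¬(pos < -1).
Before pos := pos - 4: ¬(pos < 3)
Before vec[1] := 2*val + 3: ¬(pos < 3)
Before val := pos: ¬(pos < 3)
The weakest precondition is ¬(pos < 3).
Check whether pos = 3 implies it.
Every state satisfying the precondition satisfies the weakest precondition: the implication holds.
Answer: valid


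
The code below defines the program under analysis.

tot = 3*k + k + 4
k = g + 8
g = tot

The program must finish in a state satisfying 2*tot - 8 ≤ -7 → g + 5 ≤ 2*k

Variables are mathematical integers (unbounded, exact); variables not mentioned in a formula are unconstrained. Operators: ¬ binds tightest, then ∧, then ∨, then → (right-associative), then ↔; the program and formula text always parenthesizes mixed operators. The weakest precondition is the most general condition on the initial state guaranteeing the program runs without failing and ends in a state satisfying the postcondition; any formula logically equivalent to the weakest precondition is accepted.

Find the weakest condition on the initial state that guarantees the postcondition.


Working backward. After the program, the postcondition 2*tot - 8 ≤ -7 → g + 5 ≤ 2*k must hold; in canonical form it is 2*tot ≤ 1 → g ≤ 2*k - 5.
Before g := tot: 2*tot ≤ 1 → tot ≤ 2*k - 5
Before k := g + 8: 2*tot ≤ 1 → tot ≤ 2*g + 11
Before tot := 3*k + k + 4: 8*k ≤ -7 → 4*k ≤ 2*g + 7
Answer: WP = 8*k ≤ -7 → 4*k ≤ 2*g + 7


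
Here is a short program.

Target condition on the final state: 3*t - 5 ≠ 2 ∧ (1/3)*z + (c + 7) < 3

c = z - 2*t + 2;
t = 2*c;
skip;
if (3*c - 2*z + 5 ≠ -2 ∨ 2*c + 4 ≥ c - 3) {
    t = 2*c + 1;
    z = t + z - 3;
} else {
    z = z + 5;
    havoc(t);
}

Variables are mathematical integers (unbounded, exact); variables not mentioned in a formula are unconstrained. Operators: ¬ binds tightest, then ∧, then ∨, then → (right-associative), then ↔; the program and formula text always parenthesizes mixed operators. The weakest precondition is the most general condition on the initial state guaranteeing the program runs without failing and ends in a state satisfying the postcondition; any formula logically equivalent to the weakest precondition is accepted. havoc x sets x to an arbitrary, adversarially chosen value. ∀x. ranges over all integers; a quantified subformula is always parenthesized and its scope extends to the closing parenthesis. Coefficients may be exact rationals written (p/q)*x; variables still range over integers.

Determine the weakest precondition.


Working backward. After the program, the postcondition 3*t - 5 ≠ 2 ∧ (1/3)*z + (c + 7) < 3 must hold; in canonical form it is 3*t ≠ 7 ∧ c + (1/3)*z < -4.
Then branch requires 6*c ≠ 4 ∧ (5/3)*c + (1/3)*z < -10/3; else branch requires ∀t_1. (3*t_1 ≠ 7 ∧ c + (1/3)*z < -17/3).
Before the if: ((3*c ≠ 2*z - 7 ∨ c ≥ -7) → (6*c ≠ 4 ∧ (5/3)*c + (1/3)*z < -10/3)) ∧ ((¬(3*c ≠ 2*z - 7 ∨ c ≥ -7)) → (∀t_1. (3*t_1 ≠ 7 ∧ c + (1/3)*z < -17/3)))
Before skip: ((3*c ≠ 2*z - 7 ∨ c ≥ -7) → (6*c ≠ 4 ∧ (5/3)*c + (1/3)*z < -10/3)) ∧ ((¬(3*c ≠ 2*z - 7 ∨ c ≥ -7)) → (∀t_1. (3*t_1 ≠ 7 ∧ c + (1/3)*z < -17/3)))
Before t := 2*c: ((3*c ≠ 2*z - 7 ∨ c ≥ -7) → (6*c ≠ 4 ∧ (5/3)*c + (1/3)*z < -10/3)) ∧ ((¬(3*c ≠ 2*z - 7 ∨ c ≥ -7)) → (∀t_1. (3*t_1 ≠ 7 ∧ c + (1/3)*z < -17/3)))
Before c := z - 2*t + 2: ((z ≠ 6*t - 13 ∨ z ≥ 2*t - 9) → (6*z ≠ 12*t - 8 ∧ 2*z < (10/3)*t - 20/3)) ∧ ((¬(z ≠ 6*t - 13 ∨ z ≥ 2*t - 9)) → (∀t_1. (3*t_1 ≠ 7 ∧ (4/3)*z < 2*t - 23/3)))
Answer: WP = ((z ≠ 6*t - 13 ∨ z ≥ 2*t - 9) → (6*z ≠ 12*t - 8 ∧ 2*z < (10/3)*t - 20/3)) ∧ ((¬(z ≠ 6*t - 13 ∨ z ≥ 2*t - 9)) → (∀t_1. (3*t_1 ≠ 7 ∧ (4/3)*z < 2*t - 23/3)))


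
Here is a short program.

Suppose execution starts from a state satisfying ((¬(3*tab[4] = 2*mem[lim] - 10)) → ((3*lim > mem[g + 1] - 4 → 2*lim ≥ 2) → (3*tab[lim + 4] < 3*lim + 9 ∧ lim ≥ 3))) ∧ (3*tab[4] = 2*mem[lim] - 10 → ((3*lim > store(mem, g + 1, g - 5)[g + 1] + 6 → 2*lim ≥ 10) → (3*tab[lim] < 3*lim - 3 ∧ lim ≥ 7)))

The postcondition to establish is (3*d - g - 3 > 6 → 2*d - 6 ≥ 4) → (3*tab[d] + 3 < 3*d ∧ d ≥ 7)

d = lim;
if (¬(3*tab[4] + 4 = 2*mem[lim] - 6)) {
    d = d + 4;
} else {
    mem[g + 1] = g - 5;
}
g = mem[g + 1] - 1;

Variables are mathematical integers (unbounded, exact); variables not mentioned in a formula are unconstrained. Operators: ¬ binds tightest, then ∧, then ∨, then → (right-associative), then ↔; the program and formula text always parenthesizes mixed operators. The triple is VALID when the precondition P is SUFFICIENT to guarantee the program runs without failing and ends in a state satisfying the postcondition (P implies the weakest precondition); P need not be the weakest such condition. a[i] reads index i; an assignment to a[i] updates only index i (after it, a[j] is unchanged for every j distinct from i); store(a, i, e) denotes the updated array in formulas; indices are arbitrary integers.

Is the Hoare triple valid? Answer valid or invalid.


Working backward. After the program, the postcondition (3*d - g - 3 > 6 → 2*d - 6 ≥ 4) → (3*tab[d] + 3 < 3*d ∧ d ≥ 7) must hold; in canonical form it is (3*d > g + 9 → 2*d ≥ 10) → (3*tab[d] < 3*d - 3 ∧ d ≥ 7).
Before g := mem[g + 1] - 1: (3*d > mem[g + 1] + 8 → 2*d ≥ 10) → (3*tab[d] < 3*d - 3 ∧ d ≥ 7)
Then branch requires (3*d > mem[g + 1] - 4 → 2*d ≥ 2) → (3*tab[d + 4] < 3*d + 9 ∧ d ≥ 3); else branch requires (3*d > store(mem, g + 1, g - 5)[g + 1] + 8 → 2*d ≥ 10) → (3*tab[d] < 3*d - 3 ∧ d ≥ 7).
Before the if: ((¬(3*tab[4] = 2*mem[lim] - 10)) → ((3*d > mem[g + 1] - 4 → 2*d ≥ 2) → (3*tab[d + 4] < 3*d + 9 ∧ d ≥ 3))) ∧ (3*tab[4] = 2*mem[lim] - 10 → ((3*d > store(mem, g + 1, g - 5)[g + 1] + 8 → 2*d ≥ 10) → (3*tab[d] < 3*d - 3 ∧ d ≥ 7)))
Before d := lim: ((¬(3*tab[4] = 2*mem[lim] - 10)) → ((3*lim > mem[g + 1] - 4 → 2*lim ≥ 2) → (3*tab[lim + 4] < 3*lim + 9 ∧ lim ≥ 3))) ∧ (3*tab[4] = 2*mem[lim] - 10 → ((3*lim > store(mem, g + 1, g - 5)[g + 1] + 8 → 2*lim ≥ 10) → (3*tab[lim] < 3*lim - 3 ∧ lim ≥ 7)))
The weakest precondition is ((¬(3*tab[4] = 2*mem[lim] - 10)) → ((3*lim > mem[g + 1] - 4 → 2*lim ≥ 2) → (3*tab[lim + 4] < 3*lim + 9 ∧ lim ≥ 3))) ∧ (3*tab[4] = 2*mem[lim] - 10 → ((3*lim > store(mem, g + 1, g - 5)[g + 1] + 8 → 2*lim ≥ 10) → (3*tab[lim] < 3*lim - 3 ∧ lim ≥ 7))).
Check whether ((¬(3*tab[4] = 2*mem[lim] - 10)) → ((3*lim > mem[g + 1] - 4 → 2*lim ≥ 2) → (3*tab[lim + 4] < 3*lim + 9 ∧ lim ≥ 3))) ∧ (3*tab[4] = 2*mem[lim] - 10 → ((3*lim > store(mem, g + 1, g - 5)[g + 1] + 6 → 2*lim ≥ 10) → (3*tab[lim] < 3*lim - 3 ∧ lim ≥ 7))) implies it.
Countermodel: at the initial state g = -2, lim = 0, mem = {[-1] = 21125, [0] = 21125, [4] = 21125, elsewhere 21125}, tab = {[-1] = 14080, [0] = 14080, [4] = 14080, elsewhere 14080}, the precondition holds but the weakest precondition fails.
Answer: invalid


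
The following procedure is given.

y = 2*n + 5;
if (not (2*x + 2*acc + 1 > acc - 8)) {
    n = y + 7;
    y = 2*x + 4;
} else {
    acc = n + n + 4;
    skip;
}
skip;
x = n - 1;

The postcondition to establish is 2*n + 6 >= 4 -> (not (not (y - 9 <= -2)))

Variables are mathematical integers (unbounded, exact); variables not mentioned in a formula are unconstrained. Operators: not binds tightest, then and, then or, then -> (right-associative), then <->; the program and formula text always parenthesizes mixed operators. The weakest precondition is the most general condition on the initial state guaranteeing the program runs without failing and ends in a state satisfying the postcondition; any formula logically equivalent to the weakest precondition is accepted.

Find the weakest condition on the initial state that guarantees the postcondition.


Working backward. After the program, the postcondition 2*n + 6 >= 4 -> (not (not (y - 9 <= -2))) must hold; in canonical form it is 2*n >= -2 -> y <= 7.
Before x := n - 1: 2*n >= -2 -> y <= 7
Before skip: 2*n >= -2 -> y <= 7
Then branch requires 2*y >= -16 -> 2*x <= 3; else branch requires 2*n >= -2 -> y <= 7.
Before the if: ((not (acc + 2*x > -9)) -> (2*y >= -16 -> 2*x <= 3)) and (acc + 2*x > -9 -> (2*n >= -2 -> y <= 7))
Before y := 2*n + 5: ((not (acc + 2*x > -9)) -> (4*n >= -26 -> 2*x <= 3)) and (acc + 2*x > -9 -> (2*n >= -2 -> 2*n <= 2))
Answer: WP = ((not (acc + 2*x > -9)) -> (4*n >= -26 -> 2*x <= 3)) and (acc + 2*x > -9 -> (2*n >= -2 -> 2*n <= 2))


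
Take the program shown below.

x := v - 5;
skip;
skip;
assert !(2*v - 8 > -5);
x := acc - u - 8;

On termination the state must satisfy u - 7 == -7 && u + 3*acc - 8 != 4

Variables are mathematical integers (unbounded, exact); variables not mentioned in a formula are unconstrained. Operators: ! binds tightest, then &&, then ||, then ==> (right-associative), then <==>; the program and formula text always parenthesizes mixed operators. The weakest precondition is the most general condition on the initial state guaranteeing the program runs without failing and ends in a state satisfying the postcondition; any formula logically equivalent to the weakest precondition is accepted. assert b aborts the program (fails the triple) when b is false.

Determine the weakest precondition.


Working backward. After the program, the postcondition u - 7 == -7 && u + 3*acc - 8 != 4 must hold; in canonical form it is u == 0 && 3*acc + u != 12.
Before x := acc - u - 8: u == 0 && 3*acc + u != 12
Before assert !(2*v - 8 > -5): (!(2*v > 3)) && u == 0 && 3*acc + u != 12
Before skip: (!(2*v > 3)) && u == 0 && 3*acc + u != 12
Before skip: (!(2*v > 3)) && u == 0 && 3*acc + u != 12
Before x := v - 5: (!(2*v > 3)) && u == 0 && 3*acc + u != 12
Answer: WP = (!(2*v > 3)) && u == 0 && 3*acc + u != 12


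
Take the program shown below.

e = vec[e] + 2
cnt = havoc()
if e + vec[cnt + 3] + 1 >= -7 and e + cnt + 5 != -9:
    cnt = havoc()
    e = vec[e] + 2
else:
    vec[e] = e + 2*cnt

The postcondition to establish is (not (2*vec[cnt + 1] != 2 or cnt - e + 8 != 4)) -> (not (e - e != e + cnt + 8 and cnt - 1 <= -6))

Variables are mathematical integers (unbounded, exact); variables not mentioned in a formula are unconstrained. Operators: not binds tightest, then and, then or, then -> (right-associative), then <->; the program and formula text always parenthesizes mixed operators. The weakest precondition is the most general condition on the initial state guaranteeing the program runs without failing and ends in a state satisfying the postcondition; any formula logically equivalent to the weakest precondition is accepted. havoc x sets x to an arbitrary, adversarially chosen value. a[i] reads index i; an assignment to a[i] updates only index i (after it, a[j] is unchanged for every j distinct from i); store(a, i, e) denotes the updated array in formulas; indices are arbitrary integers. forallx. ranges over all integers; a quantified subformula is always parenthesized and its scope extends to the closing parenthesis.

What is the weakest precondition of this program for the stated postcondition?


Working backward. After the program, the postcondition (not (2*vec[cnt + 1] != 2 or cnt - e + 8 != 4)) -> (not (e - e != e + cnt + 8 and cnt - 1 <= -6)) must hold; in canonical form it is (not (2*vec[cnt + 1] != 2 or cnt != e - 4)) -> (not (cnt + e != -8 and cnt <= -5)).
Then branch requires forall cnt_1. ((not (2*vec[cnt_1 + 1] != 2 or cnt_1 != vec[e] - 2)) -> (not (vec[e] + cnt_1 != -10 and cnt_1 <= -5))); else branch requires (not (2*store(vec, e, 2*cnt + e)[cnt + 1] != 2 or cnt != e - 4)) -> (not (cnt + e != -8 and cnt <= -5)).
Before the if: ((vec[cnt + 3] + e >= -8 and cnt + e != -14) -> (forall cnt_1. ((not (2*vec[cnt_1 + 1] != 2 or cnt_1 != vec[e] - 2)) -> (not (vec[e] + cnt_1 != -10 and cnt_1 <= -5))))) and ((not (vec[cnt + 3] + e >= -8 and cnt + e != -14)) -> ((not (2*store(vec, e, 2*cnt + e)[cnt + 1] != 2 or cnt != e - 4)) -> (not (cnt + e != -8 and cnt <= -5))))
Before havoc cnt: forall cnt_2. (((vec[cnt_2 + 3] + e >= -8 and cnt_2 + e != -14) -> (forall cnt_1. ((not (2*vec[cnt_1 + 1] != 2 or cnt_1 != vec[e] - 2)) -> (not (vec[e] + cnt_1 != -10 and cnt_1 <= -5))))) and ((not (vec[cnt_2 + 3] + e >= -8 and cnt_2 + e != -14)) -> ((not (2*store(vec, e, 2*cnt_2 + e)[cnt_2 + 1] != 2 or cnt_2 != e - 4)) -> (not (cnt_2 + e != -8 and cnt_2 <= -5)))))
Before e := vec[e] + 2: forall cnt_2. (((vec[cnt_2 + 3] + vec[e] >= -10 and vec[e] + cnt_2 != -16) -> (forall cnt_1. ((not (2*vec[cnt_1 + 1] != 2 or cnt_1 != vec[vec[e] + 2] - 2)) -> (not (vec[vec[e] + 2] + cnt_1 != -10 and cnt_1 <= -5))))) and ((not (vec[cnt_2 + 3] + vec[e] >= -10 and vec[e] + cnt_2 != -16)) -> ((not (2*store(vec, vec[e] + 2, vec[e] + 2*cnt_2 + 2)[cnt_2 + 1] != 2 or cnt_2 != vec[e] - 2)) -> (not (vec[e] + cnt_2 != -10 and cnt_2 <= -5)))))
Answer: WP = forall cnt_2. (((vec[cnt_2 + 3] + vec[e] >= -10 and vec[e] + cnt_2 != -16) -> (forall cnt_1. ((not (2*vec[cnt_1 + 1] != 2 or cnt_1 != vec[vec[e] + 2] - 2)) -> (not (vec[vec[e] + 2] + cnt_1 != -10 and cnt_1 <= -5))))) and ((not (vec[cnt_2 + 3] + vec[e] >= -10 and vec[e] + cnt_2 != -16)) -> ((not (2*store(vec, vec[e] + 2, vec[e] + 2*cnt_2 + 2)[cnt_2 + 1] != 2 or cnt_2 != vec[e] - 2)) -> (not (vec[e] + cnt_2 != -10 and cnt_2 <= -5)))))


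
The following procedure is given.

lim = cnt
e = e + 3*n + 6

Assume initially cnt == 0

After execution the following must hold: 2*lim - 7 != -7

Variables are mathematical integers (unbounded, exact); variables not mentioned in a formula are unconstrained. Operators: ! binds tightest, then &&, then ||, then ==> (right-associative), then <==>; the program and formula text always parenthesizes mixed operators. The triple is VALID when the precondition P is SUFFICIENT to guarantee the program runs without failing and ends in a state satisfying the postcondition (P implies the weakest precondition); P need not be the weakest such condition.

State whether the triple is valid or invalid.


Working backward. After the program, the postcondition 2*lim - 7 != -7 must hold; in canonical form it is 2*lim != 0.
Before e := e + 3*n + 6: 2*lim != 0
Before lim := cnt: 2*cnt != 0
The weakest precondition is 2*cnt != 0.
Check whether cnt == 0 implies it.
Countermodel: at the initial state cnt = 0, the precondition holds but the weakest precondition fails.
Answer: invalid


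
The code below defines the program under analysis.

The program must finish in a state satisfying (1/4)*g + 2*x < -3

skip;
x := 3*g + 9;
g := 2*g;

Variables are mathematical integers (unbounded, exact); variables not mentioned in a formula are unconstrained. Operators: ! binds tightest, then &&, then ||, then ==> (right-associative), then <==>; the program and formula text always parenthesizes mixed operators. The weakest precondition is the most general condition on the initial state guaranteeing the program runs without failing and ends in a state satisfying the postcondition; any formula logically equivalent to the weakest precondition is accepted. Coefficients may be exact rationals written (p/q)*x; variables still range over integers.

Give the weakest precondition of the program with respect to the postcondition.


Working backward. After the program, (1/4)*g + 2*x < -3 must hold.
Before g := 2*g: (1/2)*g + 2*x < -3
Before x := 3*g + 9: (13/2)*g < -21
Before skip: (13/2)*g < -21
Answer: WP = (13/2)*g < -21


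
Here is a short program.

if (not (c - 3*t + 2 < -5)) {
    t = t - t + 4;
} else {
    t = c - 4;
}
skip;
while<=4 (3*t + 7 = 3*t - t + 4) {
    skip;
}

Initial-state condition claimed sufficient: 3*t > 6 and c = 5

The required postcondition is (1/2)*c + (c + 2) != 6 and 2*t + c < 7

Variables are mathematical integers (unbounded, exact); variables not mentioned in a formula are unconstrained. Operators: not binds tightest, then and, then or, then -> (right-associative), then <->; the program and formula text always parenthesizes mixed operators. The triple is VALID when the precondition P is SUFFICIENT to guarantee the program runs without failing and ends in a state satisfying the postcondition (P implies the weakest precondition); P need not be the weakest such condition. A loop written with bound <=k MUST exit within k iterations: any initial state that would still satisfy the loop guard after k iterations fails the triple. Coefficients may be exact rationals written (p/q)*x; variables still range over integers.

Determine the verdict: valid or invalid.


Working backward. After the program, the postcondition (1/2)*c + (c + 2) != 6 and 2*t + c < 7 must hold; in canonical form it is (3/2)*c != 4 and c + 2*t < 7.
Before the loop (bound <=4), unroll the exhaustion recursion (WP_0 = exit-now case; WP_j = one more guarded iteration, up to j = 4):
  WP_0: (not (t = -3)) and (3/2)*c != 4 and c + 2*t < 7
  WP_1: (t = -3 -> ((not (t = -3)) and (3/2)*c != 4 and c + 2*t < 7)) and ((not (t = -3)) -> ((3/2)*c != 4 and c + 2*t < 7))
  WP_2: (t = -3 -> ((t = -3 -> ((not (t = -3)) and (3/2)*c != 4 and c + 2*t < 7)) and ((not (t = -3)) -> ((3/2)*c != 4 and c + 2*t < 7)))) and ((not (t = -3)) -> ((3/2)*c != 4 and c + 2*t < 7))
  WP_3: (t = -3 -> ((t = -3 -> ((t = -3 -> ((not (t = -3)) and (3/2)*c != 4 and c + 2*t < 7)) and ((not (t = -3)) -> ((3/2)*c != 4 and c + 2*t < 7)))) and ((not (t = -3)) -> ((3/2)*c != 4 and c + 2*t < 7)))) and ((not (t = -3)) -> ((3/2)*c != 4 and c + 2*t < 7))
  WP_4: (t = -3 -> ((t = -3 -> ((t = -3 -> ((t = -3 -> ((not (t = -3)) and (3/2)*c != 4 and c + 2*t < 7)) and ((not (t = -3)) -> ((3/2)*c != 4 and c + 2*t < 7)))) and ((not (t = -3)) -> ((3/2)*c != 4 and c + 2*t < 7)))) and ((not (t = -3)) -> ((3/2)*c != 4 and c + 2*t < 7)))) and ((not (t = -3)) -> ((3/2)*c != 4 and c + 2*t < 7))
So before the loop: (t = -3 -> ((t = -3 -> ((t = -3 -> ((t = -3 -> ((not (t = -3)) and (3/2)*c != 4 and c + 2*t < 7)) and ((not (t = -3)) -> ((3/2)*c != 4 and c + 2*t < 7)))) and ((not (t = -3)) -> ((3/2)*c != 4 and c + 2*t < 7)))) and ((not (t = -3)) -> ((3/2)*c != 4 and c + 2*t < 7)))) and ((not (t = -3)) -> ((3/2)*c != 4 and c + 2*t < 7))
Before skip: (t = -3 -> ((t = -3 -> ((t = -3 -> ((t = -3 -> ((not (t = -3)) and (3/2)*c != 4 and c + 2*t < 7)) and ((not (t = -3)) -> ((3/2)*c != 4 and c + 2*t < 7)))) and ((not (t = -3)) -> ((3/2)*c != 4 and c + 2*t < 7)))) and ((not (t = -3)) -> ((3/2)*c != 4 and c + 2*t < 7)))) and ((not (t = -3)) -> ((3/2)*c != 4 and c + 2*t < 7))
Then branch requires (3/2)*c != 4 and c < -1; else branch requires (c = 1 -> ((c = 1 -> ((c = 1 -> ((c = 1 -> ((not (c = 1)) and (3/2)*c != 4 and 3*c < 15)) and ((not (c = 1)) -> ((3/2)*c != 4 and 3*c < 15)))) and ((not (c = 1)) -> ((3/2)*c != 4 and 3*c < 15)))) and ((not (c = 1)) -> ((3/2)*c != 4 and 3*c < 15)))) and ((not (c = 1)) -> ((3/2)*c != 4 and 3*c < 15)).
Before the if: ((not (c < 3*t - 7)) -> ((3/2)*c != 4 and c < -1)) and (c < 3*t - 7 -> ((c = 1 -> ((c = 1 -> ((c = 1 -> ((c = 1 -> ((not (c = 1)) and (3/2)*c != 4 and 3*c < 15)) and ((not (c = 1)) -> ((3/2)*c != 4 and 3*c < 15)))) and ((not (c = 1)) -> ((3/2)*c != 4 and 3*c < 15)))) and ((not (c = 1)) -> ((3/2)*c != 4 and 3*c < 15)))) and ((not (c = 1)) -> ((3/2)*c != 4 and 3*c < 15))))
The weakest precondition is ((not (c < 3*t - 7)) -> ((3/2)*c != 4 and c < -1)) and (c < 3*t - 7 -> ((c = 1 -> ((c = 1 -> ((c = 1 -> ((c = 1 -> ((not (c = 1)) and (3/2)*c != 4 and 3*c < 15)) and ((not (c = 1)) -> ((3/2)*c != 4 and 3*c < 15)))) and ((not (c = 1)) -> ((3/2)*c != 4 and 3*c < 15)))) and ((not (c = 1)) -> ((3/2)*c != 4 and 3*c < 15)))) and ((not (c = 1)) -> ((3/2)*c != 4 and 3*c < 15)))).
Check whether 3*t > 6 and c = 5 implies it.
Countermodel: at the initial state c = 5, t = 3, the precondition holds but the weakest precondition fails.
Answer: invalid


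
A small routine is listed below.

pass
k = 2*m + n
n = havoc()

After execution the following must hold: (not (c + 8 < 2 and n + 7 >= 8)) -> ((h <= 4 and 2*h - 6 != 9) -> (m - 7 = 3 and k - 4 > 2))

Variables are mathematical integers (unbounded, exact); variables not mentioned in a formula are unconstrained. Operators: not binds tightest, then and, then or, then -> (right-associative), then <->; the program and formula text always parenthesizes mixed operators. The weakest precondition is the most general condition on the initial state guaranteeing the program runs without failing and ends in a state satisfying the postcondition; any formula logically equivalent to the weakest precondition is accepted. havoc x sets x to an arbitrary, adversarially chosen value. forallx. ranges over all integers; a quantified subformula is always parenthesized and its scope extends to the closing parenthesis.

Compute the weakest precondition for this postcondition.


Working backward. After the program, the postcondition (not (c + 8 < 2 and n + 7 >= 8)) -> ((h <= 4 and 2*h - 6 != 9) -> (m - 7 = 3 and k - 4 > 2)) must hold; in canonical form it is (not (c < -6 and n >= 1)) -> ((h <= 4 and 2*h != 15) -> (m = 10 and k > 6)).
Before havoc n: forall n_1. ((not (c < -6 and n_1 >= 1)) -> ((h <= 4 and 2*h != 15) -> (m = 10 and k > 6)))
Before k := 2*m + n: forall n_1. ((not (c < -6 and n_1 >= 1)) -> ((h <= 4 and 2*h != 15) -> (m = 10 and 2*m + n > 6)))
Before skip: forall n_1. ((not (c < -6 and n_1 >= 1)) -> ((h <= 4 and 2*h != 15) -> (m = 10 and 2*m + n > 6)))
Answer: WP = forall n_1. ((not (c < -6 and n_1 >= 1)) -> ((h <= 4 and 2*h != 15) -> (m = 10 and 2*m + n > 6)))


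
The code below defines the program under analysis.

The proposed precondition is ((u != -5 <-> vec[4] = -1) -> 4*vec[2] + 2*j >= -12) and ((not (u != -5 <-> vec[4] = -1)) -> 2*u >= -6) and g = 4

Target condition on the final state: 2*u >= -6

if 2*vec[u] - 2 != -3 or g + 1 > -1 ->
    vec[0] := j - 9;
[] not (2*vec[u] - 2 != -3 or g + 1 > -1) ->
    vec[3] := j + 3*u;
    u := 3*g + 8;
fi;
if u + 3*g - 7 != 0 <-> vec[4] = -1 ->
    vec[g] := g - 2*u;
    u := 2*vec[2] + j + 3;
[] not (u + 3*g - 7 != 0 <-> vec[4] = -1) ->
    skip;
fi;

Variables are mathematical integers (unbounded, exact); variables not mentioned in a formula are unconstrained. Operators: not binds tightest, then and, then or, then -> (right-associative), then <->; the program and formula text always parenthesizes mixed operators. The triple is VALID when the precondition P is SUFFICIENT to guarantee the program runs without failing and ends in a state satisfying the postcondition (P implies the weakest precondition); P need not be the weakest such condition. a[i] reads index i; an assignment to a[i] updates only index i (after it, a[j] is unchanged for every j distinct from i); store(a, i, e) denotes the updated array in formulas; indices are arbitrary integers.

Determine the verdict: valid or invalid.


Working backward. After the program, 2*u >= -6 must hold.
Then branch requires 4*store(vec, g, g - 2*u)[2] + 2*j >= -12; else branch requires 2*u >= -6.
Before the if: ((3*g + u != 7 <-> vec[4] = -1) -> 4*store(vec, g, g - 2*u)[2] + 2*j >= -12) and ((not (3*g + u != 7 <-> vec[4] = -1)) -> 2*u >= -6)
Then branch requires ((3*g + u != 7 <-> vec[4] = -1) -> 4*store(store(vec, 0, j - 9), g, g - 2*u)[2] + 2*j >= -12) and ((not (3*g + u != 7 <-> vec[4] = -1)) -> 2*u >= -6); else branch requires ((6*g != -1 <-> vec[4] = -1) -> 4*store(store(vec, 3, j + 3*u), g, -5*g - 16)[2] + 2*j >= -12) and ((not (6*g != -1 <-> vec[4] = -1)) -> 6*g >= -22).
Before the if: ((2*vec[u] != -1 or g > -2) -> (((3*g + u != 7 <-> vec[4] = -1) -> 4*store(store(vec, 0, j - 9), g, g - 2*u)[2] + 2*j >= -12) and ((not (3*g + u != 7 <-> vec[4] = -1)) -> 2*u >= -6))) and ((not (2*vec[u] != -1 or g > -2)) -> (((6*g != -1 <-> vec[4] = -1) -> 4*store(store(vec, 3, j + 3*u), g, -5*g - 16)[2] + 2*j >= -12) and ((not (6*g != -1 <-> vec[4] = -1)) -> 6*g >= -22)))
The weakest precondition is ((2*vec[u] != -1 or g > -2) -> (((3*g + u != 7 <-> vec[4] = -1) -> 4*store(store(vec, 0, j - 9), g, g - 2*u)[2] + 2*j >= -12) and ((not (3*g + u != 7 <-> vec[4] = -1)) -> 2*u >= -6))) and ((not (2*vec[u] != -1 or g > -2)) -> (((6*g != -1 <-> vec[4] = -1) -> 4*store(store(vec, 3, j + 3*u), g, -5*g - 16)[2] + 2*j >= -12) and ((not (6*g != -1 <-> vec[4] = -1)) -> 6*g >= -22))).
Check whether ((u != -5 <-> vec[4] = -1) -> 4*vec[2] + 2*j >= -12) and ((not (u != -5 <-> vec[4] = -1)) -> 2*u >= -6) and g = 4 implies it.
Every state satisfying the precondition satisfies the weakest precondition: the implication holds.
Answer: valid


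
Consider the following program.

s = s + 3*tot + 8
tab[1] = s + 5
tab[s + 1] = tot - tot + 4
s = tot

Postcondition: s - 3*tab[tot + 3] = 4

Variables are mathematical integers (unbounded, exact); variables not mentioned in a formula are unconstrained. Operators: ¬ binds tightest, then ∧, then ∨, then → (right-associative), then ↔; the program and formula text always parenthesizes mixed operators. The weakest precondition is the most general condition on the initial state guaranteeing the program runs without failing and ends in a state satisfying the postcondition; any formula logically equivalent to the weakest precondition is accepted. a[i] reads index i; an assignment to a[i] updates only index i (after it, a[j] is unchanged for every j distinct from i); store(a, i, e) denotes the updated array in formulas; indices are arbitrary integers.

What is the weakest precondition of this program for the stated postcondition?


Working backward. After the program, the postcondition s - 3*tab[tot + 3] = 4 must hold; in canonical form it is s = 3*tab[tot + 3] + 4.
Before s := tot: tot = 3*tab[tot + 3] + 4
Before tab[s + 1] := tot - tot + 4: tot = 3*store(tab, s + 1, 4)[tot + 3] + 4
Before tab[1] := s + 5: tot = 3*store(store(tab, 1, s + 5), s + 1, 4)[tot + 3] + 4
Before s := s + 3*tot + 8: tot = 3*store(store(tab, 1, s + 3*tot + 13), s + 3*tot + 9, 4)[tot + 3] + 4
Answer: WP = tot = 3*store(store(tab, 1, s + 3*tot + 13), s + 3*tot + 9, 4)[tot + 3] + 4


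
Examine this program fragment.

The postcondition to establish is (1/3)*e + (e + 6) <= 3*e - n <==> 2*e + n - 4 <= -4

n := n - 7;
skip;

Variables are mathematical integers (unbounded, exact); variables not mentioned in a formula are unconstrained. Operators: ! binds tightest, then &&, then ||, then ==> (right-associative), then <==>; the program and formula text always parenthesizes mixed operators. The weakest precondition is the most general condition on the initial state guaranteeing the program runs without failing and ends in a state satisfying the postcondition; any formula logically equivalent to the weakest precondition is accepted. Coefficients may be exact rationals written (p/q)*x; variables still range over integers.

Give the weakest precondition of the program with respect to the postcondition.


Working backward. After the program, the postcondition (1/3)*e + (e + 6) <= 3*e - n <==> 2*e + n - 4 <= -4 must hold; in canonical form it is n <= (5/3)*e - 6 <==> 2*e + n <= 0.
Before skip: n <= (5/3)*e - 6 <==> 2*e + n <= 0
Before n := n - 7: n <= (5/3)*e + 1 <==> 2*e + n <= 7
Answer: WP = n <= (5/3)*e + 1 <==> 2*e + n <= 7


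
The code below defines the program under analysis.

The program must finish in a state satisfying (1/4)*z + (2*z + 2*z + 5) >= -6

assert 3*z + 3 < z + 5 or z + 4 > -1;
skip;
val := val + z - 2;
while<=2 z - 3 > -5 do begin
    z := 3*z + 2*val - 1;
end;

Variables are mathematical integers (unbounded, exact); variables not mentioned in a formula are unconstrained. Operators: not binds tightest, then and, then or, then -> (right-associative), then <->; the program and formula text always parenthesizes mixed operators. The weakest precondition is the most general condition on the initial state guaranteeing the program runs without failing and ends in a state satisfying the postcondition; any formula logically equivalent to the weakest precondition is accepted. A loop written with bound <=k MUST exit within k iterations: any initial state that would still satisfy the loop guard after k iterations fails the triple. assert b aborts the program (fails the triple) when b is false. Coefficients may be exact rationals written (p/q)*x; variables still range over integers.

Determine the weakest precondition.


Working backward. After the program, the postcondition (1/4)*z + (2*z + 2*z + 5) >= -6 must hold; in canonical form it is (17/4)*z >= -11.
Before the loop (bound <=2), unroll the exhaustion recursion (WP_0 = exit-now case; WP_j = one more guarded iteration, up to j = 2):
  WP_0: (not (z > -2)) and (17/4)*z >= -11
  WP_1: (z > -2 -> ((not (2*val + 3*z > -1)) and (17/2)*val + (51/4)*z >= -27/4)) and ((not (z > -2)) -> (17/4)*z >= -11)
  WP_2: (z > -2 -> ((2*val + 3*z > -1 -> ((not (8*val + 9*z > 2)) and 34*val + (153/4)*z >= 6)) and ((not (2*val + 3*z > -1)) -> (17/2)*val + (51/4)*z >= -27/4))) and ((not (z > -2)) -> (17/4)*z >= -11)
So before the loop: (z > -2 -> ((2*val + 3*z > -1 -> ((not (8*val + 9*z > 2)) and 34*val + (153/4)*z >= 6)) and ((not (2*val + 3*z > -1)) -> (17/2)*val + (51/4)*z >= -27/4))) and ((not (z > -2)) -> (17/4)*z >= -11)
Before val := val + z - 2: (z > -2 -> ((2*val + 5*z > 3 -> ((not (8*val + 17*z > 18)) and 34*val + (289/4)*z >= 74)) and ((not (2*val + 5*z > 3)) -> (17/2)*val + (85/4)*z >= 41/4))) and ((not (z > -2)) -> (17/4)*z >= -11)
Before skip: (z > -2 -> ((2*val + 5*z > 3 -> ((not (8*val + 17*z > 18)) and 34*val + (289/4)*z >= 74)) and ((not (2*val + 5*z > 3)) -> (17/2)*val + (85/4)*z >= 41/4))) and ((not (z > -2)) -> (17/4)*z >= -11)
Before assert 3*z + 3 < z + 5 or z + 4 > -1: (2*z < 2 or z > -5) and (z > -2 -> ((2*val + 5*z > 3 -> ((not (8*val + 17*z > 18)) and 34*val + (289/4)*z >= 74)) and ((not (2*val + 5*z > 3)) -> (17/2)*val + (85/4)*z >= 41/4))) and ((not (z > -2)) -> (17/4)*z >= -11)
Answer: WP = (2*z < 2 or z > -5) and (z > -2 -> ((2*val + 5*z > 3 -> ((not (8*val + 17*z > 18)) and 34*val + (289/4)*z >= 74)) and ((not (2*val + 5*z > 3)) -> (17/2)*val + (85/4)*z >= 41/4))) and ((not (z > -2)) -> (17/4)*z >= -11)


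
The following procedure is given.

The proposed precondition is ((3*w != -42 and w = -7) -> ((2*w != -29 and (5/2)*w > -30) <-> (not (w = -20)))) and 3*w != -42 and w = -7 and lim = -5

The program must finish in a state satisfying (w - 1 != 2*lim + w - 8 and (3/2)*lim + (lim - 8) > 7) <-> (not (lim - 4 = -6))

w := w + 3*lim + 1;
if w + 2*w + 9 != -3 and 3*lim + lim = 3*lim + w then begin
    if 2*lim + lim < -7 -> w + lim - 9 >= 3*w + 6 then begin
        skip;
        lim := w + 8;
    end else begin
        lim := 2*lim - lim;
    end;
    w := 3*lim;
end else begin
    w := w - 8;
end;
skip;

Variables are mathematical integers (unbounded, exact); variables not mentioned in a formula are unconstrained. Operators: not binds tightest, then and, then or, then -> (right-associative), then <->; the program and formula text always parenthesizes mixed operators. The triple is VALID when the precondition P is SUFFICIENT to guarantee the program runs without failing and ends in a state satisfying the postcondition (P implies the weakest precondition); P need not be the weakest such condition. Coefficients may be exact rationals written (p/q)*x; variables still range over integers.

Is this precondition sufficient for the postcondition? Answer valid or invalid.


Working backward. After the program, the postcondition (w - 1 != 2*lim + w - 8 and (3/2)*lim + (lim - 8) > 7) <-> (not (lim - 4 = -6)) must hold; in canonical form it is (2*lim != 7 and (5/2)*lim > 15) <-> (not (lim = -2)).
Before skip: (2*lim != 7 and (5/2)*lim > 15) <-> (not (lim = -2))
Then branch requires ((3*lim < -7 -> lim >= 2*w + 15) -> ((2*w != -9 and (5/2)*w > -5) <-> (not (w = -10)))) and ((not (3*lim < -7 -> lim >= 2*w + 15)) -> ((2*lim != 7 and (5/2)*lim > 15) <-> (not (lim = -2)))); else branch requires (2*lim != 7 and (5/2)*lim > 15) <-> (not (lim = -2)).
Before the if: ((3*w != -12 and lim = w) -> (((3*lim < -7 -> lim >= 2*w + 15) -> ((2*w != -9 and (5/2)*w > -5) <-> (not (w = -10)))) and ((not (3*lim < -7 -> lim >= 2*w + 15)) -> ((2*lim != 7 and (5/2)*lim > 15) <-> (not (lim = -2)))))) and ((not (3*w != -12 and lim = w)) -> ((2*lim != 7 and (5/2)*lim > 15) <-> (not (lim = -2))))
Before w := w + 3*lim + 1: ((9*lim + 3*w != -15 and 2*lim + w = -1) -> (((3*lim < -7 -> 5*lim + 2*w <= -17) -> ((6*lim + 2*w != -11 and (15/2)*lim + (5/2)*w > -15/2) <-> (not (3*lim + w = -11)))) and ((not (3*lim < -7 -> 5*lim + 2*w <= -17)) -> ((2*lim != 7 and (5/2)*lim > 15) <-> (not (lim = -2)))))) and ((not (9*lim + 3*w != -15 and 2*lim + w = -1)) -> ((2*lim != 7 and (5/2)*lim > 15) <-> (not (lim = -2))))
The weakest precondition is ((9*lim + 3*w != -15 and 2*lim + w = -1) -> (((3*lim < -7 -> 5*lim + 2*w <= -17) -> ((6*lim + 2*w != -11 and (15/2)*lim + (5/2)*w > -15/2) <-> (not (3*lim + w = -11)))) and ((not (3*lim < -7 -> 5*lim + 2*w <= -17)) -> ((2*lim != 7 and (5/2)*lim > 15) <-> (not (lim = -2)))))) and ((not (9*lim + 3*w != -15 and 2*lim + w = -1)) -> ((2*lim != 7 and (5/2)*lim > 15) <-> (not (lim = -2)))).
Check whether ((3*w != -42 and w = -7) -> ((2*w != -29 and (5/2)*w > -30) <-> (not (w = -20)))) and 3*w != -42 and w = -7 and lim = -5 implies it.
Countermodel: at the initial state lim = -5, w = -7, the precondition holds but the weakest precondition fails.
Answer: invalid


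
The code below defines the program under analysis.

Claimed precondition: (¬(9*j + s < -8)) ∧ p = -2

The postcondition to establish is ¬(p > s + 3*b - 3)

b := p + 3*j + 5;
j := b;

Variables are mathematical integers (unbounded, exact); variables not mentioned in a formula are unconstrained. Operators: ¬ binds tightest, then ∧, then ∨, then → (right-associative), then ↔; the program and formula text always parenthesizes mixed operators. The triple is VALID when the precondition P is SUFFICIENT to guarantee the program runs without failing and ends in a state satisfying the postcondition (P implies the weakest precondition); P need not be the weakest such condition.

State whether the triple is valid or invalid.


Working backward. After the program, the postcondition ¬(p > s + 3*b - 3) must hold; in canonical form it is ¬(p > 3*b + s - 3).
Before j := b: ¬(p > 3*b + s - 3)
Before b := p + 3*j + 5: ¬(9*j + 2*p + s < -12)
The weakest precondition is ¬(9*j + 2*p + s < -12).
Check whether (¬(9*j + s < -8)) ∧ p = -2 implies it.
Every state satisfying the precondition satisfies the weakest precondition: the implication holds.
Answer: valid
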